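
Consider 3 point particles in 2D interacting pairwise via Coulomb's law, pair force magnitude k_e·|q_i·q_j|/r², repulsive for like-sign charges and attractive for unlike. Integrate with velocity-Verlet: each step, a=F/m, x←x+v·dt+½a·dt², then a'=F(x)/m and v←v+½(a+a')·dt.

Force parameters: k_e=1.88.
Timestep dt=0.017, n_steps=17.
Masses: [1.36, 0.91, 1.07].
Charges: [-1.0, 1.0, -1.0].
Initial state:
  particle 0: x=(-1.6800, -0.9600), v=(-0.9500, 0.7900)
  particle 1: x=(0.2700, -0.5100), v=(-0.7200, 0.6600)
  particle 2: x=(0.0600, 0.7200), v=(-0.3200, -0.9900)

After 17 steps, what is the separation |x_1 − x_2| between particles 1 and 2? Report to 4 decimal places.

0.6200

step 0: x0=(-1.6800, -0.9600) x1=(0.2700, -0.5100) x2=(0.0600, 0.7200)
step 1: x0=(-1.6961, -0.9466) x1=(0.2577, -0.4986) x2=(0.0546, 0.7030)
step 2: x0=(-1.7122, -0.9332) x1=(0.2451, -0.4869) x2=(0.0494, 0.6858)
step 3: x0=(-1.7282, -0.9198) x1=(0.2323, -0.4747) x2=(0.0442, 0.6683)
step 4: x0=(-1.7442, -0.9065) x1=(0.2193, -0.4622) x2=(0.0392, 0.6504)
step 5: x0=(-1.7602, -0.8932) x1=(0.2061, -0.4492) x2=(0.0343, 0.6322)
step 6: x0=(-1.7761, -0.8799) x1=(0.1927, -0.4358) x2=(0.0296, 0.6137)
step 7: x0=(-1.7920, -0.8666) x1=(0.1791, -0.4218) x2=(0.0250, 0.5948)
step 8: x0=(-1.8078, -0.8534) x1=(0.1652, -0.4074) x2=(0.0205, 0.5754)
step 9: x0=(-1.8236, -0.8401) x1=(0.1511, -0.3924) x2=(0.0162, 0.5556)
step 10: x0=(-1.8393, -0.8269) x1=(0.1367, -0.3767) x2=(0.0121, 0.5354)
step 11: x0=(-1.8551, -0.8138) x1=(0.1221, -0.3604) x2=(0.0081, 0.5145)
step 12: x0=(-1.8707, -0.8006) x1=(0.1073, -0.3434) x2=(0.0043, 0.4931)
step 13: x0=(-1.8864, -0.7875) x1=(0.0923, -0.3256) x2=(0.0006, 0.4711)
step 14: x0=(-1.9020, -0.7744) x1=(0.0769, -0.3069) x2=(-0.0029, 0.4483)
step 15: x0=(-1.9176, -0.7613) x1=(0.0614, -0.2871) x2=(-0.0062, 0.4247)
step 16: x0=(-1.9332, -0.7482) x1=(0.0456, -0.2663) x2=(-0.0093, 0.4001)
step 17: x0=(-1.9488, -0.7352) x1=(0.0295, -0.2442) x2=(-0.0123, 0.3745)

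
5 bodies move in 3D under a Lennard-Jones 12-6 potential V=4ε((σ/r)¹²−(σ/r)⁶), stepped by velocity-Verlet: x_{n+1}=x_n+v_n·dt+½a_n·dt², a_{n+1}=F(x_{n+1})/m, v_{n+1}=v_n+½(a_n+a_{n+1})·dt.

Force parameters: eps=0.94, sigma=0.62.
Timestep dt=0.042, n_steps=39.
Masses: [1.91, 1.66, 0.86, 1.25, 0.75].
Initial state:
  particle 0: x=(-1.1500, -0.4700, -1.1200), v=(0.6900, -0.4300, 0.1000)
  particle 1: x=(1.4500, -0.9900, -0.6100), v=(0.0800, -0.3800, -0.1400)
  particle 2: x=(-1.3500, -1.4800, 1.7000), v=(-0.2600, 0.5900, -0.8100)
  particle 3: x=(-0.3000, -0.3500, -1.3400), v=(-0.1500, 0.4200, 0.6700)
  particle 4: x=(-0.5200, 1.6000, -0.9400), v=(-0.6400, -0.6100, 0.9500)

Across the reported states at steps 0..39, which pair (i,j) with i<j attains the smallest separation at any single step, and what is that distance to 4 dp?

step 0: x0=(-1.1500, -0.4700, -1.1200) x1=(1.4500, -0.9900, -0.6100) x2=(-1.3500, -1.4800, 1.7000) x3=(-0.3000, -0.3500, -1.3400) x4=(-0.5200, 1.6000, -0.9400)
step 1: x0=(-1.1200, -0.4879, -1.1161) x1=(1.4534, -1.0060, -0.6159) x2=(-1.3609, -1.4552, 1.6660) x3=(-0.3078, -0.3326, -1.3115) x4=(-0.5469, 1.5744, -0.9001)
step 2: x0=(-1.0875, -0.5054, -1.1127) x1=(1.4567, -1.0219, -0.6218) x2=(-1.3718, -1.4304, 1.6320) x3=(-0.3194, -0.3159, -1.2820) x4=(-0.5738, 1.5487, -0.8602)
step 3: x0=(-1.0521, -0.5221, -1.1100) x1=(1.4600, -1.0379, -0.6277) x2=(-1.3828, -1.4057, 1.5979) x3=(-0.3355, -0.3002, -1.2515) x4=(-0.6006, 1.5230, -0.8203)
step 4: x0=(-1.0136, -0.5378, -1.1079) x1=(1.4634, -1.0538, -0.6335) x2=(-1.3937, -1.3809, 1.5639) x3=(-0.3564, -0.2861, -1.2201) x4=(-0.6275, 1.4972, -0.7805)
step 5: x0=(-0.9735, -0.5529, -1.1061) x1=(1.4667, -1.0698, -0.6394) x2=(-1.4046, -1.3561, 1.5299) x3=(-0.3797, -0.2728, -1.1883) x4=(-0.6544, 1.4714, -0.7406)
step 6: x0=(-0.9401, -0.5712, -1.1034) x1=(1.4700, -1.0857, -0.6453) x2=(-1.4155, -1.3313, 1.4958) x3=(-0.3926, -0.2547, -1.1579) x4=(-0.6813, 1.4455, -0.7008)
step 7: x0=(-0.9249, -0.6000, -1.0988) x1=(1.4733, -1.1016, -0.6512) x2=(-1.4264, -1.3065, 1.4618) x3=(-0.3779, -0.2205, -1.1302) x4=(-0.7081, 1.4195, -0.6609)
step 8: x0=(-0.9145, -0.6321, -1.0940) x1=(1.4766, -1.1176, -0.6571) x2=(-1.4373, -1.2817, 1.4278) x3=(-0.3556, -0.1811, -1.1030) x4=(-0.7350, 1.3935, -0.6211)
step 9: x0=(-0.9025, -0.6630, -1.0891) x1=(1.4798, -1.1335, -0.6630) x2=(-1.4482, -1.2569, 1.3937) x3=(-0.3358, -0.1437, -1.0756) x4=(-0.7618, 1.3674, -0.5813)
step 10: x0=(-0.8881, -0.6916, -1.0843) x1=(1.4831, -1.1494, -0.6690) x2=(-1.4592, -1.2322, 1.3597) x3=(-0.3199, -0.1097, -1.0484) x4=(-0.7886, 1.3411, -0.5416)
step 11: x0=(-0.8715, -0.7180, -1.0792) x1=(1.4864, -1.1653, -0.6749) x2=(-1.4701, -1.2074, 1.3256) x3=(-0.3071, -0.0789, -1.0213) x4=(-0.8154, 1.3148, -0.5019)
step 12: x0=(-0.8533, -0.7425, -1.0740) x1=(1.4896, -1.1812, -0.6808) x2=(-1.4810, -1.1826, 1.2916) x3=(-0.2970, -0.0510, -0.9945) x4=(-0.8422, 1.2883, -0.4622)
step 13: x0=(-0.8338, -0.7654, -1.0687) x1=(1.4929, -1.1972, -0.6867) x2=(-1.4919, -1.1578, 1.2575) x3=(-0.2888, -0.0254, -0.9680) x4=(-0.8689, 1.2617, -0.4226)
step 14: x0=(-0.8132, -0.7870, -1.0631) x1=(1.4961, -1.2131, -0.6926) x2=(-1.5028, -1.1330, 1.2234) x3=(-0.2821, -0.0018, -0.9416) x4=(-0.8955, 1.2350, -0.3830)
step 15: x0=(-0.7920, -0.8074, -1.0573) x1=(1.4993, -1.2290, -0.6985) x2=(-1.5137, -1.1082, 1.1893) x3=(-0.2767, 0.0202, -0.9155) x4=(-0.9220, 1.2080, -0.3435)
step 16: x0=(-0.7701, -0.8269, -1.0514) x1=(1.5025, -1.2449, -0.7044) x2=(-1.5246, -1.0834, 1.1552) x3=(-0.2722, 0.0408, -0.8896) x4=(-0.9485, 1.1809, -0.3041)
step 17: x0=(-0.7477, -0.8455, -1.0453) x1=(1.5057, -1.2608, -0.7103) x2=(-1.5355, -1.0585, 1.1211) x3=(-0.2685, 0.0602, -0.8639) x4=(-0.9749, 1.1536, -0.2648)
step 18: x0=(-0.7250, -0.8634, -1.0391) x1=(1.5089, -1.2766, -0.7162) x2=(-1.5464, -1.0337, 1.0870) x3=(-0.2655, 0.0786, -0.8383) x4=(-1.0011, 1.1261, -0.2256)
step 19: x0=(-0.7020, -0.8807, -1.0327) x1=(1.5121, -1.2925, -0.7222) x2=(-1.5572, -1.0089, 1.0529) x3=(-0.2630, 0.0962, -0.8129) x4=(-1.0272, 1.0984, -0.1866)
step 20: x0=(-0.6787, -0.8975, -1.0263) x1=(1.5153, -1.3084, -0.7281) x2=(-1.5681, -0.9841, 1.0188) x3=(-0.2609, 0.1131, -0.7875) x4=(-1.0531, 1.0705, -0.1476)
step 21: x0=(-0.6552, -0.9138, -1.0197) x1=(1.5185, -1.3243, -0.7340) x2=(-1.5790, -0.9593, 0.9846) x3=(-0.2592, 0.1295, -0.7623) x4=(-1.0789, 1.0423, -0.1088)
step 22: x0=(-0.6316, -0.9297, -1.0129) x1=(1.5217, -1.3402, -0.7399) x2=(-1.5898, -0.9344, 0.9504) x3=(-0.2579, 0.1453, -0.7371) x4=(-1.1046, 1.0140, -0.0701)
step 23: x0=(-0.6079, -0.9453, -1.0061) x1=(1.5248, -1.3560, -0.7458) x2=(-1.6007, -0.9096, 0.9162) x3=(-0.2568, 0.1607, -0.7119) x4=(-1.1300, 0.9855, -0.0315)
step 24: x0=(-0.5840, -0.9606, -0.9993) x1=(1.5280, -1.3719, -0.7517) x2=(-1.6115, -0.8847, 0.8820) x3=(-0.2560, 0.1758, -0.6868) x4=(-1.1552, 0.9567, 0.0069)
step 25: x0=(-0.5601, -0.9755, -0.9923) x1=(1.5311, -1.3878, -0.7577) x2=(-1.6223, -0.8598, 0.8478) x3=(-0.2554, 0.1905, -0.6617) x4=(-1.1803, 0.9277, 0.0451)
step 26: x0=(-0.5362, -0.9903, -0.9852) x1=(1.5342, -1.4036, -0.7636) x2=(-1.6331, -0.8349, 0.8136) x3=(-0.2551, 0.2051, -0.6366) x4=(-1.2051, 0.8986, 0.0832)
step 27: x0=(-0.5122, -1.0049, -0.9781) x1=(1.5374, -1.4195, -0.7695) x2=(-1.6439, -0.8100, 0.7793) x3=(-0.2549, 0.2194, -0.6115) x4=(-1.2297, 0.8692, 0.1211)
step 28: x0=(-0.4881, -1.0193, -0.9710) x1=(1.5405, -1.4353, -0.7754) x2=(-1.6547, -0.7850, 0.7450) x3=(-0.2550, 0.2335, -0.5864) x4=(-1.2541, 0.8397, 0.1589)
step 29: x0=(-0.4640, -1.0335, -0.9638) x1=(1.5436, -1.4512, -0.7813) x2=(-1.6654, -0.7600, 0.7106) x3=(-0.2552, 0.2475, -0.5612) x4=(-1.2783, 0.8100, 0.1965)
step 30: x0=(-0.4399, -1.0477, -0.9565) x1=(1.5467, -1.4670, -0.7873) x2=(-1.6761, -0.7350, 0.6762) x3=(-0.2556, 0.2614, -0.5360) x4=(-1.3023, 0.7800, 0.2340)
step 31: x0=(-0.4158, -1.0617, -0.9492) x1=(1.5498, -1.4829, -0.7932) x2=(-1.6868, -0.7098, 0.6418) x3=(-0.2561, 0.2751, -0.5107) x4=(-1.3261, 0.7499, 0.2713)
step 32: x0=(-0.3917, -1.0756, -0.9418) x1=(1.5528, -1.4987, -0.7991) x2=(-1.6974, -0.6845, 0.6073) x3=(-0.2568, 0.2887, -0.4854) x4=(-1.3497, 0.7195, 0.3085)
step 33: x0=(-0.3675, -1.0894, -0.9345) x1=(1.5559, -1.5146, -0.8050) x2=(-1.7080, -0.6591, 0.5728) x3=(-0.2576, 0.3023, -0.4600) x4=(-1.3731, 0.6889, 0.3456)
step 34: x0=(-0.3433, -1.1032, -0.9270) x1=(1.5589, -1.5304, -0.8109) x2=(-1.7184, -0.6334, 0.5382) x3=(-0.2586, 0.3158, -0.4346) x4=(-1.3965, 0.6580, 0.3827)
step 35: x0=(-0.3192, -1.1168, -0.9196) x1=(1.5620, -1.5462, -0.8169) x2=(-1.7288, -0.6074, 0.5035) x3=(-0.2597, 0.3292, -0.4091) x4=(-1.4197, 0.6266, 0.4196)
step 36: x0=(-0.2950, -1.1305, -0.9121) x1=(1.5650, -1.5621, -0.8228) x2=(-1.7390, -0.5809, 0.4688) x3=(-0.2609, 0.3425, -0.3836) x4=(-1.4429, 0.5946, 0.4564)
step 37: x0=(-0.2708, -1.1441, -0.9046) x1=(1.5680, -1.5779, -0.8287) x2=(-1.7491, -0.5538, 0.4341) x3=(-0.2622, 0.3558, -0.3581) x4=(-1.4661, 0.5619, 0.4932)
step 38: x0=(-0.2466, -1.1576, -0.8971) x1=(1.5710, -1.5937, -0.8346) x2=(-1.7588, -0.5258, 0.3993) x3=(-0.2636, 0.3690, -0.3325) x4=(-1.4895, 0.5281, 0.5297)
step 39: x0=(-0.2224, -1.1711, -0.8896) x1=(1.5739, -1.6095, -0.8406) x2=(-1.7682, -0.4965, 0.3648) x3=(-0.2651, 0.3821, -0.3068) x4=(-1.5130, 0.4929, 0.5660)

pair (0,3), distance 0.6348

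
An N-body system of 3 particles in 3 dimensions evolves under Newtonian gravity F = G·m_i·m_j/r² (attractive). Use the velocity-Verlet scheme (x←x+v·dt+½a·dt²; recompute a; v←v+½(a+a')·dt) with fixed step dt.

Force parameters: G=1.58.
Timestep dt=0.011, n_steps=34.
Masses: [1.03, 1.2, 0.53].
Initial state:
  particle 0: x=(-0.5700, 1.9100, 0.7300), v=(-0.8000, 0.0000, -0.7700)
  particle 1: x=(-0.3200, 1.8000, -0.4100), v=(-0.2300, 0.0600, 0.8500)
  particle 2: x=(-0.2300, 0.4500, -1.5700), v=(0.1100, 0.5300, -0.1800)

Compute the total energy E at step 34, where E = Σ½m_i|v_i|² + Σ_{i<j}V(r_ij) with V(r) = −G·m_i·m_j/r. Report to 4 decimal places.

-1.3527

step 0: x0=(-0.5700, 1.9100, 0.7300) x1=(-0.3200, 1.8000, -0.4100) x2=(-0.2300, 0.4500, -1.5700)
step 1: x0=(-0.5788, 1.9100, 0.7214) x1=(-0.3225, 1.8007, -0.4006) x2=(-0.2288, 0.4559, -1.5719)
step 2: x0=(-0.5875, 1.9100, 0.7127) x1=(-0.3251, 1.8013, -0.3911) x2=(-0.2276, 0.4618, -1.5738)
step 3: x0=(-0.5962, 1.9099, 0.7038) x1=(-0.3277, 1.8019, -0.3814) x2=(-0.2264, 0.4678, -1.5756)
step 4: x0=(-0.6049, 1.9098, 0.6947) x1=(-0.3304, 1.8026, -0.3716) x2=(-0.2252, 0.4739, -1.5774)
step 5: x0=(-0.6135, 1.9097, 0.6854) x1=(-0.3331, 1.8032, -0.3617) x2=(-0.2240, 0.4800, -1.5790)
step 6: x0=(-0.6220, 1.9096, 0.6759) x1=(-0.3358, 1.8038, -0.3516) x2=(-0.2229, 0.4862, -1.5806)
step 7: x0=(-0.6305, 1.9094, 0.6662) x1=(-0.3385, 1.8044, -0.3414) x2=(-0.2217, 0.4925, -1.5822)
step 8: x0=(-0.6390, 1.9092, 0.6563) x1=(-0.3414, 1.8050, -0.3311) x2=(-0.2206, 0.4988, -1.5836)
step 9: x0=(-0.6473, 1.9090, 0.6462) x1=(-0.3442, 1.8056, -0.3206) x2=(-0.2194, 0.5052, -1.5850)
step 10: x0=(-0.6557, 1.9087, 0.6358) x1=(-0.3471, 1.8062, -0.3099) x2=(-0.2183, 0.5116, -1.5863)
step 11: x0=(-0.6639, 1.9085, 0.6253) x1=(-0.3501, 1.8068, -0.2991) x2=(-0.2172, 0.5182, -1.5876)
step 12: x0=(-0.6720, 1.9082, 0.6144) x1=(-0.3532, 1.8074, -0.2881) x2=(-0.2160, 0.5248, -1.5887)
step 13: x0=(-0.6801, 1.9078, 0.6034) x1=(-0.3563, 1.8080, -0.2769) x2=(-0.2149, 0.5314, -1.5898)
step 14: x0=(-0.6881, 1.9074, 0.5921) x1=(-0.3595, 1.8086, -0.2655) x2=(-0.2139, 0.5381, -1.5908)
step 15: x0=(-0.6960, 1.9070, 0.5805) x1=(-0.3627, 1.8092, -0.2540) x2=(-0.2128, 0.5449, -1.5918)
step 16: x0=(-0.7038, 1.9066, 0.5687) x1=(-0.3661, 1.8098, -0.2422) x2=(-0.2117, 0.5517, -1.5927)
step 17: x0=(-0.7114, 1.9061, 0.5566) x1=(-0.3695, 1.8104, -0.2303) x2=(-0.2106, 0.5586, -1.5935)
step 18: x0=(-0.7189, 1.9055, 0.5441) x1=(-0.3731, 1.8110, -0.2181) x2=(-0.2096, 0.5656, -1.5942)
step 19: x0=(-0.7263, 1.9049, 0.5314) x1=(-0.3767, 1.8117, -0.2057) x2=(-0.2085, 0.5726, -1.5949)
step 20: x0=(-0.7336, 1.9043, 0.5184) x1=(-0.3805, 1.8123, -0.1930) x2=(-0.2075, 0.5797, -1.5955)
step 21: x0=(-0.7407, 1.9036, 0.5050) x1=(-0.3844, 1.8130, -0.1801) x2=(-0.2065, 0.5868, -1.5960)
step 22: x0=(-0.7476, 1.9029, 0.4913) x1=(-0.3885, 1.8137, -0.1669) x2=(-0.2055, 0.5940, -1.5964)
step 23: x0=(-0.7543, 1.9021, 0.4772) x1=(-0.3927, 1.8144, -0.1535) x2=(-0.2045, 0.6012, -1.5968)
step 24: x0=(-0.7608, 1.9013, 0.4628) x1=(-0.3971, 1.8151, -0.1397) x2=(-0.2035, 0.6085, -1.5971)
step 25: x0=(-0.7671, 1.9004, 0.4479) x1=(-0.4017, 1.8159, -0.1257) x2=(-0.2026, 0.6159, -1.5973)
step 26: x0=(-0.7731, 1.8994, 0.4326) x1=(-0.4065, 1.8167, -0.1113) x2=(-0.2016, 0.6233, -1.5974)
step 27: x0=(-0.7788, 1.8983, 0.4169) x1=(-0.4115, 1.8175, -0.0966) x2=(-0.2007, 0.6308, -1.5975)
step 28: x0=(-0.7842, 1.8972, 0.4007) x1=(-0.4169, 1.8184, -0.0814) x2=(-0.1998, 0.6383, -1.5975)
step 29: x0=(-0.7892, 1.8960, 0.3840) x1=(-0.4225, 1.8193, -0.0659) x2=(-0.1989, 0.6459, -1.5974)
step 30: x0=(-0.7938, 1.8947, 0.3667) x1=(-0.4286, 1.8203, -0.0500) x2=(-0.1980, 0.6535, -1.5972)
step 31: x0=(-0.7978, 1.8932, 0.3490) x1=(-0.4350, 1.8214, -0.0336) x2=(-0.1971, 0.6612, -1.5970)
step 32: x0=(-0.8014, 1.8917, 0.3306) x1=(-0.4419, 1.8225, -0.0168) x2=(-0.1963, 0.6690, -1.5967)
step 33: x0=(-0.8043, 1.8900, 0.3115) x1=(-0.4493, 1.8237, 0.0006) x2=(-0.1954, 0.6768, -1.5963)
step 34: x0=(-0.8064, 1.8882, 0.2918) x1=(-0.4574, 1.8251, 0.0185) x2=(-0.1946, 0.6846, -1.5958)
step 0 velocities: v0=(-0.8000, 0.0000, -0.7700) v1=(-0.2300, 0.0600, 0.8500) v2=(0.1100, 0.5300, -0.1800)
step 0: KE=1.1886, PE=-2.5439, E=-1.3553
step 34 velocities: v0=(-0.1533, -0.1738, -1.8232) v1=(-0.7693, 0.1270, 1.6542) v2=(0.0741, 0.7160, 0.0458)
step 34: KE=3.8839, PE=-5.2366, E=-1.3527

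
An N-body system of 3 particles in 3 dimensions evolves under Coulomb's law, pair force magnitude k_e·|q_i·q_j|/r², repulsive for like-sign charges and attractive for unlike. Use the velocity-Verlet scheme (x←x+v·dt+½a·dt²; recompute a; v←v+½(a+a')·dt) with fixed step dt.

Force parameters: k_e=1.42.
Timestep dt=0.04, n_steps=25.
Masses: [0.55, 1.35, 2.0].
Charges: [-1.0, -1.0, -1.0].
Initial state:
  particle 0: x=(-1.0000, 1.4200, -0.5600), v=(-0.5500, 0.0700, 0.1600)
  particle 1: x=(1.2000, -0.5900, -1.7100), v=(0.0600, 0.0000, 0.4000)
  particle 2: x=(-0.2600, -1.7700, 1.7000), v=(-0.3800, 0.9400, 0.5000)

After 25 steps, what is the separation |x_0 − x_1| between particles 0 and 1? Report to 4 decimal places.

3.8259

step 0: x0=(-1.0000, 1.4200, -0.5600) x1=(1.2000, -0.5900, -1.7100) x2=(-0.2600, -1.7700, 1.7000)
step 1: x0=(-1.0222, 1.4230, -0.5536) x1=(1.2025, -0.5900, -1.6941) x2=(-0.2752, -1.7324, 1.7201)
step 2: x0=(-1.0447, 1.4265, -0.5472) x1=(1.2051, -0.5901, -1.6783) x2=(-0.2904, -1.6950, 1.7402)
step 3: x0=(-1.0675, 1.4305, -0.5408) x1=(1.2079, -0.5903, -1.6627) x2=(-0.3057, -1.6576, 1.7605)
step 4: x0=(-1.0906, 1.4349, -0.5345) x1=(1.2108, -0.5906, -1.6472) x2=(-0.3209, -1.6202, 1.7809)
step 5: x0=(-1.1141, 1.4397, -0.5282) x1=(1.2139, -0.5909, -1.6319) x2=(-0.3362, -1.5830, 1.8013)
step 6: x0=(-1.1379, 1.4451, -0.5219) x1=(1.2172, -0.5913, -1.6168) x2=(-0.3515, -1.5458, 1.8219)
step 7: x0=(-1.1620, 1.4508, -0.5156) x1=(1.2206, -0.5917, -1.6018) x2=(-0.3668, -1.5087, 1.8427)
step 8: x0=(-1.1865, 1.4570, -0.5094) x1=(1.2242, -0.5922, -1.5869) x2=(-0.3821, -1.4717, 1.8635)
step 9: x0=(-1.2113, 1.4636, -0.5032) x1=(1.2279, -0.5928, -1.5722) x2=(-0.3974, -1.4348, 1.8844)
step 10: x0=(-1.2364, 1.4707, -0.4972) x1=(1.2318, -0.5935, -1.5576) x2=(-0.4127, -1.3979, 1.9055)
step 11: x0=(-1.2618, 1.4782, -0.4911) x1=(1.2358, -0.5942, -1.5432) x2=(-0.4281, -1.3611, 1.9266)
step 12: x0=(-1.2875, 1.4861, -0.4852) x1=(1.2400, -0.5950, -1.5289) x2=(-0.4435, -1.3244, 1.9479)
step 13: x0=(-1.3136, 1.4945, -0.4793) x1=(1.2443, -0.5958, -1.5148) x2=(-0.4588, -1.2877, 1.9693)
step 14: x0=(-1.3400, 1.5032, -0.4735) x1=(1.2488, -0.5967, -1.5008) x2=(-0.4742, -1.2512, 1.9908)
step 15: x0=(-1.3667, 1.5124, -0.4677) x1=(1.2534, -0.5977, -1.4869) x2=(-0.4897, -1.2147, 2.0124)
step 16: x0=(-1.3937, 1.5220, -0.4621) x1=(1.2582, -0.5988, -1.4732) x2=(-0.5051, -1.1782, 2.0342)
step 17: x0=(-1.4210, 1.5320, -0.4566) x1=(1.2631, -0.5999, -1.4595) x2=(-0.5205, -1.1418, 2.0560)
step 18: x0=(-1.4487, 1.5424, -0.4511) x1=(1.2682, -0.6010, -1.4461) x2=(-0.5360, -1.1055, 2.0780)
step 19: x0=(-1.4766, 1.5531, -0.4458) x1=(1.2734, -0.6023, -1.4327) x2=(-0.5514, -1.0693, 2.1001)
step 20: x0=(-1.5049, 1.5643, -0.4406) x1=(1.2787, -0.6036, -1.4195) x2=(-0.5669, -1.0331, 2.1223)
step 21: x0=(-1.5334, 1.5758, -0.4355) x1=(1.2843, -0.6050, -1.4064) x2=(-0.5824, -0.9970, 2.1446)
step 22: x0=(-1.5623, 1.5878, -0.4305) x1=(1.2899, -0.6064, -1.3935) x2=(-0.5979, -0.9609, 2.1670)
step 23: x0=(-1.5915, 1.6001, -0.4257) x1=(1.2957, -0.6079, -1.3806) x2=(-0.6134, -0.9249, 2.1896)
step 24: x0=(-1.6210, 1.6127, -0.4209) x1=(1.3016, -0.6094, -1.3679) x2=(-0.6289, -0.8890, 2.2123)
step 25: x0=(-1.6508, 1.6258, -0.4164) x1=(1.3077, -0.6110, -1.3553) x2=(-0.6445, -0.8531, 2.2351)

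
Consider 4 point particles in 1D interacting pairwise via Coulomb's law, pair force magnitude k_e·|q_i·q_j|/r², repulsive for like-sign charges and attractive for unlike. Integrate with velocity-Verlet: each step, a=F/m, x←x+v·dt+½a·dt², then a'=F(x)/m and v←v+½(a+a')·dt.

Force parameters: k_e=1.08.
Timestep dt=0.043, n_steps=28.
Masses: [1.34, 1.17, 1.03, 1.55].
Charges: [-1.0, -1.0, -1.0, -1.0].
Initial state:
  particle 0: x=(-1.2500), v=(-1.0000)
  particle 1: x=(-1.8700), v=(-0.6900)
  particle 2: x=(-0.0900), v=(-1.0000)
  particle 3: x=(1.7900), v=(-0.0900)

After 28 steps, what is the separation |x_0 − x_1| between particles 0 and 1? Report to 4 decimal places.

step 0: x0=(-1.2500) x1=(-1.8700) x2=(-0.0900) x3=(1.7900)
step 1: x0=(-1.2917) x1=(-1.9022) x2=(-0.1322) x3=(1.7864)
step 2: x0=(-1.3307) x1=(-1.9397) x2=(-0.1730) x3=(1.7834)
step 3: x0=(-1.3669) x1=(-1.9824) x2=(-0.2121) x3=(1.7810)
step 4: x0=(-1.4004) x1=(-2.0304) x2=(-0.2497) x3=(1.7791)
step 5: x0=(-1.4315) x1=(-2.0832) x2=(-0.2856) x3=(1.7778)
step 6: x0=(-1.4603) x1=(-2.1408) x2=(-0.3200) x3=(1.7769)
step 7: x0=(-1.4872) x1=(-2.2026) x2=(-0.3527) x3=(1.7766)
step 8: x0=(-1.5125) x1=(-2.2684) x2=(-0.3838) x3=(1.7768)
step 9: x0=(-1.5365) x1=(-2.3377) x2=(-0.4132) x3=(1.7774)
step 10: x0=(-1.5595) x1=(-2.4103) x2=(-0.4409) x3=(1.7785)
step 11: x0=(-1.5817) x1=(-2.4858) x2=(-0.4670) x3=(1.7800)
step 12: x0=(-1.6035) x1=(-2.5639) x2=(-0.4915) x3=(1.7820)
step 13: x0=(-1.6250) x1=(-2.6443) x2=(-0.5143) x3=(1.7844)
step 14: x0=(-1.6464) x1=(-2.7268) x2=(-0.5354) x3=(1.7872)
step 15: x0=(-1.6678) x1=(-2.8112) x2=(-0.5550) x3=(1.7904)
step 16: x0=(-1.6894) x1=(-2.8973) x2=(-0.5730) x3=(1.7941)
step 17: x0=(-1.7113) x1=(-2.9851) x2=(-0.5893) x3=(1.7981)
step 18: x0=(-1.7337) x1=(-3.0742) x2=(-0.6042) x3=(1.8025)
step 19: x0=(-1.7564) x1=(-3.1646) x2=(-0.6176) x3=(1.8073)
step 20: x0=(-1.7797) x1=(-3.2562) x2=(-0.6294) x3=(1.8125)
step 21: x0=(-1.8035) x1=(-3.3489) x2=(-0.6399) x3=(1.8180)
step 22: x0=(-1.8280) x1=(-3.4427) x2=(-0.6490) x3=(1.8239)
step 23: x0=(-1.8530) x1=(-3.5373) x2=(-0.6568) x3=(1.8302)
step 24: x0=(-1.8787) x1=(-3.6329) x2=(-0.6633) x3=(1.8368)
step 25: x0=(-1.9050) x1=(-3.7292) x2=(-0.6685) x3=(1.8437)
step 26: x0=(-1.9319) x1=(-3.8263) x2=(-0.6726) x3=(1.8510)
step 27: x0=(-1.9595) x1=(-3.9241) x2=(-0.6756) x3=(1.8586)
step 28: x0=(-1.9877) x1=(-4.0225) x2=(-0.6775) x3=(1.8666)

2.0349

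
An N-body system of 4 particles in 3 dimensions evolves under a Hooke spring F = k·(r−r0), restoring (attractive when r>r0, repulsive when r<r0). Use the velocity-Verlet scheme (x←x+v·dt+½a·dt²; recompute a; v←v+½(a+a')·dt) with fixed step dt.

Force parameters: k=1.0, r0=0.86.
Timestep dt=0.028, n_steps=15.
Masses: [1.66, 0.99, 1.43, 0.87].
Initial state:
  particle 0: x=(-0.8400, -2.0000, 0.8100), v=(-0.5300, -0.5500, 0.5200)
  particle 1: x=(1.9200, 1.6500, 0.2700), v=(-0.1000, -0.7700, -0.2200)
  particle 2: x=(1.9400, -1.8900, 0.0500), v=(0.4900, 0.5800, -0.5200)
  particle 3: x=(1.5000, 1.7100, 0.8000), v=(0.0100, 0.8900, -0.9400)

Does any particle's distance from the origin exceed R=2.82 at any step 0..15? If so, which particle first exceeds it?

step 0: x0=(-0.8400, -2.0000, 0.8100) x1=(1.9200, 1.6500, 0.2700) x2=(1.9400, -1.8900, 0.0500) x3=(1.5000, 1.7100, 0.8000)
step 1: x0=(-0.8534, -2.0140, 0.8243) x1=(1.9164, 1.6262, 0.2639) x2=(1.9531, -1.8723, 0.0358) x3=(1.4995, 1.7323, 0.7735)
step 2: x0=(-0.8639, -2.0251, 0.8382) x1=(1.9111, 1.5979, 0.2579) x2=(1.9649, -1.8517, 0.0223) x3=(1.4976, 1.7495, 0.7466)
step 3: x0=(-0.8715, -2.0333, 0.8515) x1=(1.9041, 1.5652, 0.2520) x2=(1.9754, -1.8282, 0.0095) x3=(1.4941, 1.7614, 0.7195)
step 4: x0=(-0.8762, -2.0386, 0.8642) x1=(1.8955, 1.5282, 0.2462) x2=(1.9845, -1.8019, -0.0025) x3=(1.4891, 1.7682, 0.6921)
step 5: x0=(-0.8779, -2.0410, 0.8763) x1=(1.8853, 1.4868, 0.2406) x2=(1.9923, -1.7728, -0.0139) x3=(1.4826, 1.7698, 0.6644)
step 6: x0=(-0.8768, -2.0406, 0.8879) x1=(1.8734, 1.4412, 0.2351) x2=(1.9987, -1.7410, -0.0245) x3=(1.4746, 1.7663, 0.6366)
step 7: x0=(-0.8727, -2.0372, 0.8987) x1=(1.8600, 1.3914, 0.2298) x2=(2.0037, -1.7066, -0.0343) x3=(1.4652, 1.7577, 0.6086)
step 8: x0=(-0.8656, -2.0310, 0.9089) x1=(1.8450, 1.3376, 0.2247) x2=(2.0073, -1.6697, -0.0434) x3=(1.4543, 1.7440, 0.5805)
step 9: x0=(-0.8558, -2.0219, 0.9184) x1=(1.8285, 1.2799, 0.2198) x2=(2.0094, -1.6303, -0.0518) x3=(1.4420, 1.7254, 0.5523)
step 10: x0=(-0.8430, -2.0101, 0.9271) x1=(1.8105, 1.2183, 0.2151) x2=(2.0101, -1.5886, -0.0594) x3=(1.4284, 1.7019, 0.5241)
step 11: x0=(-0.8274, -1.9954, 0.9351) x1=(1.7909, 1.1531, 0.2106) x2=(2.0094, -1.5446, -0.0663) x3=(1.4134, 1.6737, 0.4958)
step 12: x0=(-0.8090, -1.9781, 0.9423) x1=(1.7699, 1.0843, 0.2064) x2=(2.0073, -1.4985, -0.0725) x3=(1.3971, 1.6407, 0.4675)
step 13: x0=(-0.7879, -1.9581, 0.9487) x1=(1.7475, 1.0121, 0.2025) x2=(2.0037, -1.4503, -0.0780) x3=(1.3795, 1.6031, 0.4392)
step 14: x0=(-0.7641, -1.9354, 0.9543) x1=(1.7237, 0.9368, 0.1988) x2=(1.9987, -1.4002, -0.0827) x3=(1.3608, 1.5611, 0.4110)
step 15: x0=(-0.7377, -1.9102, 0.9591) x1=(1.6985, 0.8584, 0.1955) x2=(1.9922, -1.3484, -0.0868) x3=(1.3409, 1.5148, 0.3829)

no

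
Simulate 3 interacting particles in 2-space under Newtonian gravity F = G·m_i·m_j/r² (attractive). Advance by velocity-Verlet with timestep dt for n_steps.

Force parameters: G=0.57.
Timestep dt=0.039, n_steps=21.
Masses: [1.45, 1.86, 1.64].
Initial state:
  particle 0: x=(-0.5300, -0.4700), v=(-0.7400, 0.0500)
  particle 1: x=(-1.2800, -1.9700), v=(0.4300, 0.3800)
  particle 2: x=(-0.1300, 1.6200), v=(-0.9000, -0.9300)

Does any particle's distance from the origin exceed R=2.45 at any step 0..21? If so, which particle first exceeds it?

no

step 0: x0=(-0.5300, -0.4700) x1=(-1.2800, -1.9700) x2=(-0.1300, 1.6200)
step 1: x0=(-0.5590, -0.4682) x1=(-1.2631, -1.9549) x2=(-0.1651, 1.5835)
step 2: x0=(-0.5881, -0.4665) x1=(-1.2460, -1.9393) x2=(-0.2004, 1.5467)
step 3: x0=(-0.6175, -0.4651) x1=(-1.2287, -1.9232) x2=(-0.2357, 1.5094)
step 4: x0=(-0.6470, -0.4640) x1=(-1.2111, -1.9065) x2=(-0.2711, 1.4717)
step 5: x0=(-0.6767, -0.4631) x1=(-1.1933, -1.8892) x2=(-0.3066, 1.4336)
step 6: x0=(-0.7065, -0.4625) x1=(-1.1753, -1.8713) x2=(-0.3422, 1.3950)
step 7: x0=(-0.7366, -0.4622) x1=(-1.1571, -1.8527) x2=(-0.3780, 1.3559)
step 8: x0=(-0.7667, -0.4623) x1=(-1.1387, -1.8334) x2=(-0.4138, 1.3163)
step 9: x0=(-0.7970, -0.4626) x1=(-1.1200, -1.8134) x2=(-0.4497, 1.2762)
step 10: x0=(-0.8274, -0.4634) x1=(-1.1012, -1.7926) x2=(-0.4858, 1.2356)
step 11: x0=(-0.8579, -0.4645) x1=(-1.0823, -1.7710) x2=(-0.5219, 1.1943)
step 12: x0=(-0.8884, -0.4661) x1=(-1.0632, -1.7485) x2=(-0.5582, 1.1525)
step 13: x0=(-0.9190, -0.4681) x1=(-1.0439, -1.7251) x2=(-0.5946, 1.1100)
step 14: x0=(-0.9495, -0.4706) x1=(-1.0246, -1.7008) x2=(-0.6311, 1.0669)
step 15: x0=(-0.9800, -0.4736) x1=(-1.0051, -1.6755) x2=(-0.6678, 1.0230)
step 16: x0=(-1.0104, -0.4771) x1=(-0.9857, -1.6491) x2=(-0.7046, 0.9784)
step 17: x0=(-1.0406, -0.4811) x1=(-0.9662, -1.6216) x2=(-0.7416, 0.9331)
step 18: x0=(-1.0706, -0.4857) x1=(-0.9468, -1.5929) x2=(-0.7786, 0.8869)
step 19: x0=(-1.1004, -0.4909) x1=(-0.9275, -1.5629) x2=(-0.8159, 0.8398)
step 20: x0=(-1.1297, -0.4967) x1=(-0.9083, -1.5317) x2=(-0.8533, 0.7917)
step 21: x0=(-1.1586, -0.5031) x1=(-0.8893, -1.4991) x2=(-0.8908, 0.7427)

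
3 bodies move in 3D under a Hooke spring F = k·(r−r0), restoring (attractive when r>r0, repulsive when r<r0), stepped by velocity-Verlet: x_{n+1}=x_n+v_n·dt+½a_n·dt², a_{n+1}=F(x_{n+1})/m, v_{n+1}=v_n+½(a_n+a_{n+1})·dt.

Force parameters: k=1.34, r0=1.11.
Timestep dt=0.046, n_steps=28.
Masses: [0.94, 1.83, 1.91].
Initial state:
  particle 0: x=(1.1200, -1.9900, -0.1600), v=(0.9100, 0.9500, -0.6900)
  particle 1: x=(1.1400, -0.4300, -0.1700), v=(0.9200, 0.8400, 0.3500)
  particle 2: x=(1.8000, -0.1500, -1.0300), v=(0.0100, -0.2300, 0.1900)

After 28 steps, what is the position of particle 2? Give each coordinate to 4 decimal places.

step 0: x0=(1.1200, -1.9900, -0.1600) x1=(1.1400, -0.4300, -0.1700) x2=(1.8000, -0.1500, -1.0300)
step 1: x0=(1.1624, -1.9443, -0.1924) x1=(1.1823, -0.3917, -0.1539) x2=(1.8002, -0.1612, -1.0209)
step 2: x0=(1.2056, -1.8947, -0.2259) x1=(1.2246, -0.3541, -0.1378) x2=(1.8000, -0.1737, -1.0113)
step 3: x0=(1.2497, -1.8416, -0.2603) x1=(1.2669, -0.3172, -0.1217) x2=(1.7994, -0.1873, -1.0013)
step 4: x0=(1.2945, -1.7851, -0.2956) x1=(1.3090, -0.2809, -0.1055) x2=(1.7986, -0.2018, -0.9909)
step 5: x0=(1.3399, -1.7256, -0.3316) x1=(1.3511, -0.2453, -0.0893) x2=(1.7975, -0.2173, -0.9802)
step 6: x0=(1.3857, -1.6634, -0.3680) x1=(1.3932, -0.2103, -0.0730) x2=(1.7963, -0.2336, -0.9693)
step 7: x0=(1.4320, -1.5987, -0.4047) x1=(1.4351, -0.1758, -0.0567) x2=(1.7950, -0.2505, -0.9583)
step 8: x0=(1.4785, -1.5319, -0.4417) x1=(1.4769, -0.1419, -0.0403) x2=(1.7936, -0.2679, -0.9473)
step 9: x0=(1.5253, -1.4633, -0.4787) x1=(1.5187, -0.1084, -0.0238) x2=(1.7922, -0.2858, -0.9363)
step 10: x0=(1.5721, -1.3934, -0.5155) x1=(1.5605, -0.0754, -0.0073) x2=(1.7908, -0.3039, -0.9255)
step 11: x0=(1.6190, -1.3223, -0.5521) x1=(1.6021, -0.0428, 0.0093) x2=(1.7894, -0.3222, -0.9148)
step 12: x0=(1.6658, -1.2506, -0.5884) x1=(1.6438, -0.0105, 0.0258) x2=(1.7880, -0.3405, -0.9042)
step 13: x0=(1.7126, -1.1785, -0.6241) x1=(1.6854, 0.0215, 0.0423) x2=(1.7867, -0.3586, -0.8939)
step 14: x0=(1.7593, -1.1065, -0.6592) x1=(1.7270, 0.0532, 0.0588) x2=(1.7854, -0.3765, -0.8839)
step 15: x0=(1.8060, -1.0347, -0.6936) x1=(1.7687, 0.0846, 0.0751) x2=(1.7842, -0.3939, -0.8741)
step 16: x0=(1.8526, -0.9637, -0.7272) x1=(1.8103, 0.1157, 0.0913) x2=(1.7830, -0.4107, -0.8645)
step 17: x0=(1.8995, -0.8936, -0.7600) x1=(1.8519, 0.1465, 0.1073) x2=(1.7816, -0.4268, -0.8552)
step 18: x0=(1.9468, -0.8247, -0.7919) x1=(1.8936, 0.1770, 0.1231) x2=(1.7800, -0.4420, -0.8460)
step 19: x0=(1.9948, -0.7572, -0.8231) x1=(1.9353, 0.2072, 0.1385) x2=(1.7781, -0.4562, -0.8369)
step 20: x0=(2.0441, -0.6909, -0.8537) x1=(1.9769, 0.2370, 0.1535) x2=(1.7755, -0.4694, -0.8277)
step 21: x0=(2.0952, -0.6256, -0.8838) x1=(2.0186, 0.2665, 0.1681) x2=(1.7721, -0.4819, -0.8183)
step 22: x0=(2.1483, -0.5606, -0.9137) x1=(2.0602, 0.2955, 0.1822) x2=(1.7677, -0.4938, -0.8085)
step 23: x0=(2.2033, -0.4954, -0.9436) x1=(2.1018, 0.3241, 0.1958) x2=(1.7623, -0.5053, -0.7983)
step 24: x0=(2.2601, -0.4297, -0.9733) x1=(2.1434, 0.3522, 0.2086) x2=(1.7562, -0.5166, -0.7875)
step 25: x0=(2.3184, -0.3632, -1.0028) x1=(2.1848, 0.3798, 0.2208) x2=(1.7494, -0.5278, -0.7761)
step 26: x0=(2.3779, -0.2959, -1.0320) x1=(2.2262, 0.4069, 0.2323) x2=(1.7421, -0.5389, -0.7641)
step 27: x0=(2.4383, -0.2276, -1.0606) x1=(2.2674, 0.4333, 0.2428) x2=(1.7344, -0.5499, -0.7516)
step 28: x0=(2.4993, -0.1585, -1.0887) x1=(2.3085, 0.4590, 0.2525) x2=(1.7267, -0.5606, -0.7385)

(1.7267, -0.5606, -0.7385)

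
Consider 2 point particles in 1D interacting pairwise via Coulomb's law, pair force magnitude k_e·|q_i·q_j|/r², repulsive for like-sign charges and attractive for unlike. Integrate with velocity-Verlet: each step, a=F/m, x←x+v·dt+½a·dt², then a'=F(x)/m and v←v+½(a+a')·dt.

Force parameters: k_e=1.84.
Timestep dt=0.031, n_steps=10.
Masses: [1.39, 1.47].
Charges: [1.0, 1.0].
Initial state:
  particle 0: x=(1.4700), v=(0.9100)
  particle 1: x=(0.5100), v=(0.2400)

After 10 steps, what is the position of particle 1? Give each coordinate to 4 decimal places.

step 0: x0=(1.4700) x1=(0.5100)
step 1: x0=(1.4989) x1=(0.5168)
step 2: x0=(1.5291) x1=(0.5223)
step 3: x0=(1.5606) x1=(0.5267)
step 4: x0=(1.5933) x1=(0.5299)
step 5: x0=(1.6270) x1=(0.5321)
step 6: x0=(1.6619) x1=(0.5332)
step 7: x0=(1.6977) x1=(0.5335)
step 8: x0=(1.7345) x1=(0.5328)
step 9: x0=(1.7722) x1=(0.5313)
step 10: x0=(1.8107) x1=(0.5290)

(0.5290)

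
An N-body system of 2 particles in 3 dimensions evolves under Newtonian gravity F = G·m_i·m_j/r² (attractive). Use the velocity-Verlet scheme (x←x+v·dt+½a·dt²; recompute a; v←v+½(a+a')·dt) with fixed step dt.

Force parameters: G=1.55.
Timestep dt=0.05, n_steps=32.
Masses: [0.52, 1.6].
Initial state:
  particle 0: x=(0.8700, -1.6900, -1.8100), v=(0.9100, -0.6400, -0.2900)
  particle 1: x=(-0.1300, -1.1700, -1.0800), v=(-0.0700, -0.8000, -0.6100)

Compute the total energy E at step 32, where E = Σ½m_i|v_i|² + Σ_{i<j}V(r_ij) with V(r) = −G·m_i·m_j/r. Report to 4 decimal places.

0.2014

step 0: x0=(0.8700, -1.6900, -1.8100) x1=(-0.1300, -1.1700, -1.0800)
step 1: x0=(0.9142, -1.7213, -1.8236) x1=(-0.1331, -1.2102, -1.1108)
step 2: x0=(0.9559, -1.7514, -1.8354) x1=(-0.1353, -1.2508, -1.1422)
step 3: x0=(0.9950, -1.7804, -1.8456) x1=(-0.1368, -1.2918, -1.1741)
step 4: x0=(1.0316, -1.8082, -1.8543) x1=(-0.1374, -1.3332, -1.2064)
step 5: x0=(1.0657, -1.8350, -1.8616) x1=(-0.1372, -1.3749, -1.2393)
step 6: x0=(1.0972, -1.8608, -1.8676) x1=(-0.1361, -1.4169, -1.2725)
step 7: x0=(1.1261, -1.8857, -1.8724) x1=(-0.1342, -1.4592, -1.3062)
step 8: x0=(1.1525, -1.9097, -1.8760) x1=(-0.1315, -1.5018, -1.3403)
step 9: x0=(1.1762, -1.9329, -1.8785) x1=(-0.1279, -1.5446, -1.3747)
step 10: x0=(1.1973, -1.9553, -1.8799) x1=(-0.1235, -1.5878, -1.4094)
step 11: x0=(1.2158, -1.9770, -1.8805) x1=(-0.1182, -1.6311, -1.4444)
step 12: x0=(1.2314, -1.9980, -1.8801) x1=(-0.1120, -1.6747, -1.4798)
step 13: x0=(1.2443, -2.0182, -1.8789) x1=(-0.1049, -1.7185, -1.5154)
step 14: x0=(1.2543, -2.0379, -1.8769) x1=(-0.0969, -1.7625, -1.5512)
step 15: x0=(1.2614, -2.0569, -1.8742) x1=(-0.0879, -1.8068, -1.5873)
step 16: x0=(1.2654, -2.0754, -1.8709) x1=(-0.0779, -1.8511, -1.6236)
step 17: x0=(1.2663, -2.0933, -1.8670) x1=(-0.0669, -1.8957, -1.6601)
step 18: x0=(1.2639, -2.1108, -1.8625) x1=(-0.0549, -1.9404, -1.6968)
step 19: x0=(1.2582, -2.1279, -1.8577) x1=(-0.0417, -1.9853, -1.7335)
step 20: x0=(1.2488, -2.1445, -1.8525) x1=(-0.0274, -2.0303, -1.7704)
step 21: x0=(1.2358, -2.1608, -1.8471) x1=(-0.0118, -2.0754, -1.8074)
step 22: x0=(1.2188, -2.1768, -1.8415) x1=(0.0050, -2.1206, -1.8444)
step 23: x0=(1.1976, -2.1927, -1.8360) x1=(0.0232, -2.1658, -1.8814)
step 24: x0=(1.1719, -2.2084, -1.8306) x1=(0.0428, -2.2111, -1.9184)
step 25: x0=(1.1414, -2.2242, -1.8256) x1=(0.0640, -2.2564, -1.9552)
step 26: x0=(1.1056, -2.2401, -1.8212) x1=(0.0869, -2.3016, -1.9919)
step 27: x0=(1.0642, -2.2563, -1.8178) x1=(0.1116, -2.3467, -2.0282)
step 28: x0=(1.0165, -2.2732, -1.8158) x1=(0.1384, -2.3917, -2.0641)
step 29: x0=(0.9618, -2.2910, -1.8158) x1=(0.1675, -2.4363, -2.0993)
step 30: x0=(0.8992, -2.3102, -1.8185) x1=(0.1991, -2.4804, -2.1336)
step 31: x0=(0.8277, -2.3316, -1.8253) x1=(0.2336, -2.5239, -2.1666)
step 32: x0=(0.7460, -2.3563, -1.8379) x1=(0.2715, -2.5663, -2.1977)
step 0 velocities: v0=(0.9100, -0.6400, -0.2900) v1=(-0.0700, -0.8000, -0.6100)
step 0: KE=1.1573, PE=-0.9603, E=0.1969
step 32 velocities: v0=(-1.7509, -0.5458, -0.3415) v1=(0.7948, -0.8306, -0.5933)
step 32: KE=2.2437, PE=-2.0423, E=0.2014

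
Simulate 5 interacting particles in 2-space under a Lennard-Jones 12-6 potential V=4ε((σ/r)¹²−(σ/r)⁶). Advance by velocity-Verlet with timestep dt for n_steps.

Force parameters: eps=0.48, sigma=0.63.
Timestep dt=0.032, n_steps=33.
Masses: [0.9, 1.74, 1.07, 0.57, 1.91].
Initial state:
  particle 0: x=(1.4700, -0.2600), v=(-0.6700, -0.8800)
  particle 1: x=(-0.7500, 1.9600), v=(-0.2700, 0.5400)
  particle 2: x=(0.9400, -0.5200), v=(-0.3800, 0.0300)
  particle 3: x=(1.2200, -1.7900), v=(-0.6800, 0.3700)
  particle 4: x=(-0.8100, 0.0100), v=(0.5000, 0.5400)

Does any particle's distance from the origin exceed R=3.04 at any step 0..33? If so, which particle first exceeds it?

step 0: x0=(1.4700, -0.2600) x1=(-0.7500, 1.9600) x2=(0.9400, -0.5200) x3=(1.2200, -1.7900) x4=(-0.8100, 0.0100)
step 1: x0=(1.4773, -0.2741) x1=(-0.7586, 1.9773) x2=(0.9036, -0.5310) x3=(1.1982, -1.7780) x4=(-0.7940, 0.0273)
step 2: x0=(1.5045, -0.2793) x1=(-0.7673, 1.9946) x2=(0.8506, -0.5495) x3=(1.1764, -1.7658) x4=(-0.7780, 0.0446)
step 3: x0=(1.5316, -0.2846) x1=(-0.7759, 2.0118) x2=(0.7977, -0.5682) x3=(1.1545, -1.7532) x4=(-0.7620, 0.0618)
step 4: x0=(1.5567, -0.2906) x1=(-0.7846, 2.0291) x2=(0.7464, -0.5863) x3=(1.1326, -1.7403) x4=(-0.7459, 0.0791)
step 5: x0=(1.5803, -0.2973) x1=(-0.7932, 2.0463) x2=(0.6963, -0.6042) x3=(1.1106, -1.7271) x4=(-0.7299, 0.0964)
step 6: x0=(1.6030, -0.3044) x1=(-0.8018, 2.0636) x2=(0.6472, -0.6219) x3=(1.0885, -1.7134) x4=(-0.7138, 0.1137)
step 7: x0=(1.6249, -0.3117) x1=(-0.8105, 2.0809) x2=(0.5987, -0.6396) x3=(1.0662, -1.6993) x4=(-0.6978, 0.1310)
step 8: x0=(1.6464, -0.3192) x1=(-0.8191, 2.0981) x2=(0.5506, -0.6574) x3=(1.0439, -1.6847) x4=(-0.6817, 0.1482)
step 9: x0=(1.6676, -0.3268) x1=(-0.8278, 2.1154) x2=(0.5028, -0.6753) x3=(1.0213, -1.6696) x4=(-0.6655, 0.1655)
step 10: x0=(1.6885, -0.3345) x1=(-0.8364, 2.1326) x2=(0.4552, -0.6934) x3=(0.9985, -1.6540) x4=(-0.6494, 0.1827)
step 11: x0=(1.7094, -0.3423) x1=(-0.8450, 2.1498) x2=(0.4079, -0.7117) x3=(0.9754, -1.6378) x4=(-0.6332, 0.1999)
step 12: x0=(1.7300, -0.3502) x1=(-0.8537, 2.1671) x2=(0.3608, -0.7303) x3=(0.9521, -1.6209) x4=(-0.6170, 0.2171)
step 13: x0=(1.7506, -0.3582) x1=(-0.8623, 2.1843) x2=(0.3139, -0.7491) x3=(0.9283, -1.6033) x4=(-0.6008, 0.2343)
step 14: x0=(1.7712, -0.3662) x1=(-0.8709, 2.2015) x2=(0.2673, -0.7682) x3=(0.9042, -1.5850) x4=(-0.5845, 0.2514)
step 15: x0=(1.7916, -0.3742) x1=(-0.8796, 2.2187) x2=(0.2209, -0.7876) x3=(0.8795, -1.5659) x4=(-0.5682, 0.2685)
step 16: x0=(1.8120, -0.3823) x1=(-0.8882, 2.2360) x2=(0.1748, -0.8073) x3=(0.8542, -1.5460) x4=(-0.5519, 0.2856)
step 17: x0=(1.8324, -0.3904) x1=(-0.8968, 2.2532) x2=(0.1291, -0.8274) x3=(0.8282, -1.5252) x4=(-0.5355, 0.3026)
step 18: x0=(1.8527, -0.3986) x1=(-0.9055, 2.2704) x2=(0.0838, -0.8478) x3=(0.8014, -1.5035) x4=(-0.5191, 0.3196)
step 19: x0=(1.8729, -0.4068) x1=(-0.9141, 2.2876) x2=(0.0390, -0.8687) x3=(0.7736, -1.4809) x4=(-0.5027, 0.3365)
step 20: x0=(1.8932, -0.4150) x1=(-0.9227, 2.3048) x2=(-0.0052, -0.8899) x3=(0.7447, -1.4572) x4=(-0.4863, 0.3533)
step 21: x0=(1.9134, -0.4233) x1=(-0.9314, 2.3220) x2=(-0.0488, -0.9116) x3=(0.7146, -1.4325) x4=(-0.4698, 0.3702)
step 22: x0=(1.9335, -0.4316) x1=(-0.9400, 2.3392) x2=(-0.0916, -0.9337) x3=(0.6830, -1.4068) x4=(-0.4533, 0.3869)
step 23: x0=(1.9536, -0.4399) x1=(-0.9486, 2.3564) x2=(-0.1335, -0.9564) x3=(0.6498, -1.3800) x4=(-0.4368, 0.4037)
step 24: x0=(1.9737, -0.4482) x1=(-0.9572, 2.3736) x2=(-0.1744, -0.9795) x3=(0.6147, -1.3521) x4=(-0.4203, 0.4204)
step 25: x0=(1.9938, -0.4565) x1=(-0.9659, 2.3908) x2=(-0.2141, -1.0031) x3=(0.5774, -1.3231) x4=(-0.4038, 0.4371)
step 26: x0=(2.0138, -0.4648) x1=(-0.9745, 2.4079) x2=(-0.2526, -1.0271) x3=(0.5377, -1.2932) x4=(-0.3873, 0.4537)
step 27: x0=(2.0339, -0.4732) x1=(-0.9831, 2.4251) x2=(-0.2895, -1.0517) x3=(0.4953, -1.2623) x4=(-0.3708, 0.4703)
step 28: x0=(2.0539, -0.4816) x1=(-0.9917, 2.4423) x2=(-0.3249, -1.0766) x3=(0.4499, -1.2305) x4=(-0.3543, 0.4869)
step 29: x0=(2.0738, -0.4899) x1=(-1.0004, 2.4595) x2=(-0.3586, -1.1018) x3=(0.4013, -1.1981) x4=(-0.3378, 0.5035)
step 30: x0=(2.0938, -0.4983) x1=(-1.0090, 2.4766) x2=(-0.3905, -1.1272) x3=(0.3496, -1.1653) x4=(-0.3213, 0.5201)
step 31: x0=(2.1138, -0.5067) x1=(-1.0176, 2.4938) x2=(-0.4211, -1.1527) x3=(0.2952, -1.1323) x4=(-0.3047, 0.5366)
step 32: x0=(2.1337, -0.5151) x1=(-1.0262, 2.5110) x2=(-0.4512, -1.1781) x3=(0.2399, -1.0993) x4=(-0.2882, 0.5532)
step 33: x0=(2.1537, -0.5234) x1=(-1.0349, 2.5282) x2=(-0.4821, -1.2037) x3=(0.1862, -1.0661) x4=(-0.2717, 0.5697)

no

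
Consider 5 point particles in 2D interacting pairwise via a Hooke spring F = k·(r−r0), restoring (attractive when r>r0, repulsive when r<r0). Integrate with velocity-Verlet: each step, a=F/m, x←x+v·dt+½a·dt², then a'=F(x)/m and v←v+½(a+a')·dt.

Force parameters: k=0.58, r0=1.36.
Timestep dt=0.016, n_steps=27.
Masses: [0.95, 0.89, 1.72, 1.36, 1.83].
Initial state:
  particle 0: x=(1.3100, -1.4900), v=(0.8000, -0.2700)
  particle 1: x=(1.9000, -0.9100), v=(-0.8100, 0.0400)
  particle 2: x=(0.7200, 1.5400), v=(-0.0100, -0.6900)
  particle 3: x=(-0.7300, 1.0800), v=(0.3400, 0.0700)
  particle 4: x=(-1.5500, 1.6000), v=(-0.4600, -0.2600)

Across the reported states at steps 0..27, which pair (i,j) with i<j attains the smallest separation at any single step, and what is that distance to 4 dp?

pair (0,1), distance 0.6787

step 0: x0=(1.3100, -1.4900) x1=(1.9000, -0.9100) x2=(0.7200, 1.5400) x3=(-0.7300, 1.0800) x4=(-1.5500, 1.6000)
step 1: x0=(1.3225, -1.4939) x1=(1.8867, -0.9090) x2=(0.7198, 1.5288) x3=(-0.7244, 1.0810) x4=(-1.5572, 1.5957)
step 2: x0=(1.3344, -1.4971) x1=(1.8727, -0.9072) x2=(0.7197, 1.5174) x3=(-0.7184, 1.0816) x4=(-1.5639, 1.5911)
step 3: x0=(1.3457, -1.4995) x1=(1.8581, -0.9047) x2=(0.7195, 1.5057) x3=(-0.7121, 1.0820) x4=(-1.5703, 1.5862)
step 4: x0=(1.3564, -1.5012) x1=(1.8427, -0.9015) x2=(0.7193, 1.4938) x3=(-0.7055, 1.0820) x4=(-1.5763, 1.5810)
step 5: x0=(1.3664, -1.5021) x1=(1.8267, -0.8975) x2=(0.7190, 1.4817) x3=(-0.6985, 1.0817) x4=(-1.5818, 1.5755)
step 6: x0=(1.3759, -1.5022) x1=(1.8101, -0.8927) x2=(0.7188, 1.4693) x3=(-0.6911, 1.0812) x4=(-1.5870, 1.5697)
step 7: x0=(1.3847, -1.5016) x1=(1.7928, -0.8873) x2=(0.7186, 1.4566) x3=(-0.6835, 1.0803) x4=(-1.5918, 1.5637)
step 8: x0=(1.3929, -1.5003) x1=(1.7749, -0.8811) x2=(0.7183, 1.4438) x3=(-0.6755, 1.0791) x4=(-1.5961, 1.5573)
step 9: x0=(1.4005, -1.4982) x1=(1.7563, -0.8741) x2=(0.7180, 1.4307) x3=(-0.6671, 1.0776) x4=(-1.6001, 1.5506)
step 10: x0=(1.4074, -1.4954) x1=(1.7371, -0.8665) x2=(0.7177, 1.4173) x3=(-0.6585, 1.0758) x4=(-1.6036, 1.5437)
step 11: x0=(1.4138, -1.4919) x1=(1.7173, -0.8581) x2=(0.7174, 1.4038) x3=(-0.6496, 1.0738) x4=(-1.6068, 1.5364)
step 12: x0=(1.4195, -1.4877) x1=(1.6968, -0.8490) x2=(0.7171, 1.3900) x3=(-0.6403, 1.0714) x4=(-1.6095, 1.5289)
step 13: x0=(1.4247, -1.4827) x1=(1.6758, -0.8392) x2=(0.7168, 1.3760) x3=(-0.6307, 1.0687) x4=(-1.6119, 1.5210)
step 14: x0=(1.4292, -1.4771) x1=(1.6541, -0.8287) x2=(0.7164, 1.3618) x3=(-0.6209, 1.0658) x4=(-1.6138, 1.5129)
step 15: x0=(1.4331, -1.4708) x1=(1.6319, -0.8175) x2=(0.7161, 1.3474) x3=(-0.6107, 1.0625) x4=(-1.6153, 1.5045)
step 16: x0=(1.4364, -1.4638) x1=(1.6090, -0.8056) x2=(0.7157, 1.3328) x3=(-0.6003, 1.0590) x4=(-1.6165, 1.4958)
step 17: x0=(1.4391, -1.4561) x1=(1.5856, -0.7931) x2=(0.7153, 1.3180) x3=(-0.5895, 1.0552) x4=(-1.6172, 1.4868)
step 18: x0=(1.4412, -1.4478) x1=(1.5616, -0.7798) x2=(0.7148, 1.3030) x3=(-0.5785, 1.0512) x4=(-1.6175, 1.4776)
step 19: x0=(1.4428, -1.4388) x1=(1.5370, -0.7660) x2=(0.7144, 1.2878) x3=(-0.5673, 1.0468) x4=(-1.6174, 1.4680)
step 20: x0=(1.4437, -1.4292) x1=(1.5119, -0.7515) x2=(0.7139, 1.2724) x3=(-0.5557, 1.0422) x4=(-1.6170, 1.4582)
step 21: x0=(1.4441, -1.4189) x1=(1.4862, -0.7363) x2=(0.7134, 1.2568) x3=(-0.5440, 1.0373) x4=(-1.6161, 1.4481)
step 22: x0=(1.4440, -1.4080) x1=(1.4600, -0.7206) x2=(0.7129, 1.2411) x3=(-0.5319, 1.0322) x4=(-1.6149, 1.4378)
step 23: x0=(1.4432, -1.3965) x1=(1.4333, -0.7042) x2=(0.7124, 1.2252) x3=(-0.5197, 1.0268) x4=(-1.6132, 1.4272)
step 24: x0=(1.4419, -1.3844) x1=(1.4060, -0.6873) x2=(0.7119, 1.2092) x3=(-0.5072, 1.0212) x4=(-1.6112, 1.4163)
step 25: x0=(1.4401, -1.3717) x1=(1.3782, -0.6698) x2=(0.7113, 1.1930) x3=(-0.4945, 1.0153) x4=(-1.6088, 1.4051)
step 26: x0=(1.4378, -1.3583) x1=(1.3500, -0.6517) x2=(0.7107, 1.1766) x3=(-0.4815, 1.0092) x4=(-1.6060, 1.3937)
step 27: x0=(1.4349, -1.3444) x1=(1.3212, -0.6331) x2=(0.7101, 1.1601) x3=(-0.4684, 1.0028) x4=(-1.6028, 1.3820)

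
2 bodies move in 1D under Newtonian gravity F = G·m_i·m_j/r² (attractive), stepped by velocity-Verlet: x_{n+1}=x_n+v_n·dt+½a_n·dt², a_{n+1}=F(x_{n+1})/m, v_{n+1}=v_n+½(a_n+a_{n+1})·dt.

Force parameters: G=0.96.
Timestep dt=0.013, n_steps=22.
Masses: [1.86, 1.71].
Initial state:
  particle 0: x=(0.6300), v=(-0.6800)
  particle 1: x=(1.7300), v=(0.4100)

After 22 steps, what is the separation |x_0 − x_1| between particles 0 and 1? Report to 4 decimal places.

step 0: x0=(0.6300) x1=(1.7300)
step 1: x0=(0.6213) x1=(1.7352)
step 2: x0=(0.6128) x1=(1.7402)
step 3: x0=(0.6045) x1=(1.7449)
step 4: x0=(0.5964) x1=(1.7494)
step 5: x0=(0.5886) x1=(1.7537)
step 6: x0=(0.5809) x1=(1.7577)
step 7: x0=(0.5734) x1=(1.7615)
step 8: x0=(0.5662) x1=(1.7651)
step 9: x0=(0.5591) x1=(1.7685)
step 10: x0=(0.5522) x1=(1.7717)
step 11: x0=(0.5455) x1=(1.7747)
step 12: x0=(0.5390) x1=(1.7775)
step 13: x0=(0.5327) x1=(1.7801)
step 14: x0=(0.5266) x1=(1.7825)
step 15: x0=(0.5206) x1=(1.7847)
step 16: x0=(0.5148) x1=(1.7867)
step 17: x0=(0.5092) x1=(1.7886)
step 18: x0=(0.5037) x1=(1.7902)
step 19: x0=(0.4984) x1=(1.7917)
step 20: x0=(0.4933) x1=(1.7930)
step 21: x0=(0.4883) x1=(1.7941)
step 22: x0=(0.4835) x1=(1.7950)

1.3115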